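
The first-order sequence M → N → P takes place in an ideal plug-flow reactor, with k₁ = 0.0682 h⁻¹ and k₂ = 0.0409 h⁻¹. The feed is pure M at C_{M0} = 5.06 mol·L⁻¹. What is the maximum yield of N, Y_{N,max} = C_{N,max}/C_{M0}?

0.465

At the optimum, C_{N,max}/C_{M0} = (k₁/k₂)^[k₂/(k₂−k₁)].
= (0.0682/0.0409)^(0.0409/(0.0409−0.0682)) = (1.667)^(-1.498) = 0.4649.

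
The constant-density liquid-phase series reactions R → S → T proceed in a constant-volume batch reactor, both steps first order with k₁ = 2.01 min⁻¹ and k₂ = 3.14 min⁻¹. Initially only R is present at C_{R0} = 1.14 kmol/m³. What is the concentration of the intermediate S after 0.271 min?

The intermediate concentration in a first-order A→B→C sequence is C_S = k₁C_{R0}(e^(−k₁t) − e^(−k₂t))/(k₂−k₁).
e^(−k₁t) = e^(−2.01×0.271) = e^(−0.5447) = 0.5800; e^(−k₂t) = e^(−0.8509) = 0.4270.
C_S = 2.01×1.14/(3.14−2.01) × (0.5800−0.4270) = 2.028×0.1530 = 0.3102 kmol/m³.

0.310 kmol/m³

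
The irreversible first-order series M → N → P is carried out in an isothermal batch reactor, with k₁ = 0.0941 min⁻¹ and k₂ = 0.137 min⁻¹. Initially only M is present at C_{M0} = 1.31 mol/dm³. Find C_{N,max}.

0.395 mol/dm³

Evaluating C_N at t_opt = ln(k₂/k₁)/(k₂−k₁) gives C_{N,max}/C_{M0} = (k₁/k₂)^[k₂/(k₂−k₁)].
= (0.0941/0.137)^(0.137/(0.137−0.0941)) = (0.6869)^(3.193) = 0.3013.
C_{N,max} = 0.3013×1.31 = 0.395 mol/dm³.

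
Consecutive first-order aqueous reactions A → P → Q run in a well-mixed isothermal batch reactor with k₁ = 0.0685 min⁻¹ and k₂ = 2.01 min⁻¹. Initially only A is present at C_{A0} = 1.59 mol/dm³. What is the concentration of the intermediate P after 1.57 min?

0.0480 mol/dm³

For first-order series with pure A initially, C_P(t) = k₁C_{A0}/(k₂−k₁)·(e^(−k₁t) − e^(−k₂t)).
e^(−k₁t) = e^(−0.0685×1.57) = e^(−0.1075) = 0.8980; e^(−k₂t) = e^(−3.156) = 0.04261.
C_P = 0.0685×1.59/(2.01−0.0685) × (0.8980−0.04261) = 0.05610×0.8554 = 0.04799 mol/dm³.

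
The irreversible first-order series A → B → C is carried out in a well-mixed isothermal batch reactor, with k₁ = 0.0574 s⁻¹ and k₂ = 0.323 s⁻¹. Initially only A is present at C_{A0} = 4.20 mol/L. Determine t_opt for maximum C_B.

6.50 s

The intermediate peaks when r₁ = r₂, i.e. k₁e^(−k₁t) = k₂e^(−k₂t), giving t_opt = ln(k₂/k₁)/(k₂−k₁).
= ln(0.323/0.0574)/(0.323−0.0574) = ln(5.627)/0.2656 = 1.728/0.2656 = 6.50 s.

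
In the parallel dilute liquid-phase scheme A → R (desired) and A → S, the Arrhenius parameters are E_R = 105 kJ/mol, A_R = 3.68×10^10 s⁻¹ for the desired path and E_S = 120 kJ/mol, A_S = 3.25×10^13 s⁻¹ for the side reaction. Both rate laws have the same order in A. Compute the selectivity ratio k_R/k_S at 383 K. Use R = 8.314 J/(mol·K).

0.126

Since both paths have the same order in A, the concentration cancels and S_{R/S} = k_R/k_S = (A_R/A_S)·exp[(E_S−E_R)/(RT)].
(E_S−E_R)/(RT) = (120−105)×10³/(8.314×383) = 15000/3184 = 4.711.
k_R/k_S = (3.68×10^10/3.25×10^13)·exp(4.711) = 0.001132 × 111.1 = 0.126.
Since E_R < E_S, lowering the temperature improves selectivity toward R.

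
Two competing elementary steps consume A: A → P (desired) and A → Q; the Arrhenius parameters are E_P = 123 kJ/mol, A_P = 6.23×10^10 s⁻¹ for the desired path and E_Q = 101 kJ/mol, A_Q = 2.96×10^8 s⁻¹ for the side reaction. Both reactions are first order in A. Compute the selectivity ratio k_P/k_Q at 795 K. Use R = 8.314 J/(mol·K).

7.54

Since both paths have the same order in A, the concentration cancels and S_{P/Q} = k_P/k_Q = (A_P/A_Q)·exp[(E_Q−E_P)/(RT)].
(E_Q−E_P)/(RT) = (101−123)×10³/(8.314×795) = -22000/6610 = -3.328.
k_P/k_Q = (6.23×10^10/2.96×10^8)·exp(-3.328) = 210.5 × 0.03585 = 7.54.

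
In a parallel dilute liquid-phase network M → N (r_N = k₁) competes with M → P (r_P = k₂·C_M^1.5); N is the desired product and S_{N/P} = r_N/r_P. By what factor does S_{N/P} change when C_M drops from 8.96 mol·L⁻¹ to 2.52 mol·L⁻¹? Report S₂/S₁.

6.70

S_{N/P} = (k₁/k₂)·C_M^-1.5, so S₂/S₁ = (C_{M,2}/C_{M,1})^-1.5.
= (2.52/8.96)^(-1.5) = (0.2812)^(-1.5) = 6.70.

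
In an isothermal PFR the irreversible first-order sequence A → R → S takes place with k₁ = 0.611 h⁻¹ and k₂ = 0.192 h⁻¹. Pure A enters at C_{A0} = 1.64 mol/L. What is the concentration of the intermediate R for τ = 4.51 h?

For first-order series with pure A initially, C_R(τ) = k₁C_{A0}/(k₂−k₁)·(e^(−k₁τ) − e^(−k₂τ)).
e^(−k₁τ) = e^(−0.611×4.51) = e^(−2.756) = 0.06357; e^(−k₂τ) = e^(−0.8659) = 0.4207.
C_R = 0.611×1.64/(0.192−0.611) × (0.06357−0.4207) = (-2.392)×(-0.3571) = 0.8540 mol/L.

0.854 mol/L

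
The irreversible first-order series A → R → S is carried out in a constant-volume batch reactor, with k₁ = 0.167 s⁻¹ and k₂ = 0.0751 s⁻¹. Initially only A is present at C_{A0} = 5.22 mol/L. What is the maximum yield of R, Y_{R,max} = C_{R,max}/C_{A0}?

For a first-order series the maximum intermediate yield is C_{R,max}/C_{A0} = (k₁/k₂)^[k₂/(k₂−k₁)].
= (0.167/0.0751)^(0.0751/(0.0751−0.167)) = (2.224)^(-0.8172) = 0.5204.

0.520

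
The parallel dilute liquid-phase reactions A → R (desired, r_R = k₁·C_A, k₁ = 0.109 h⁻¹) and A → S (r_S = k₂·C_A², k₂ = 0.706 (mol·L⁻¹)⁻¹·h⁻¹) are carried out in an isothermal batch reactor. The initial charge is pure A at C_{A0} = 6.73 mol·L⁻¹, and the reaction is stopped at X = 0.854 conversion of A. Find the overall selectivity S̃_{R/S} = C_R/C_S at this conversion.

C_A = C_{A0}(1−X) = 0.9826 mol·L⁻¹.
Along a PFR/batch, dC_R/dC_A = −r_R/(r_R+r_S) = −k₁/(k₁+k₂·C_A).
Integrating from C_{A0} to C_A: C_R = (0.109/0.706)·ln[(0.109+0.706·6.73)/(0.109+0.706·0.983)] = 0.1544·ln(4.860/0.8027) = 0.2780 mol·L⁻¹.
C_S = (C_{A0}−C_A)−C_R = 5.469 mol·L⁻¹; S̃_{R/S} = 0.2780/5.469 = 0.0508.

0.0508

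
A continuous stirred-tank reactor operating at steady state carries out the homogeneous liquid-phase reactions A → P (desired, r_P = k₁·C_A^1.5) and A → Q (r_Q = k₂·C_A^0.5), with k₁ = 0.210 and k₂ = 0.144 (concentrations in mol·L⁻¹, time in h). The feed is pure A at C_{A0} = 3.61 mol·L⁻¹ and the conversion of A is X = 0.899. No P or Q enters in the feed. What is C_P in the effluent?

Exit C_A = C_{A0}(1−X) = 3.61×0.101 = 0.3646 mol·L⁻¹.
Rates in a CSTR are evaluated at the outlet concentration: r_P = 0.210×0.3646^1.5 = 0.04623, r_Q = 0.144×0.3646^0.5 = 0.08695.
Fraction of consumed A going to P: r_P/(r_P+r_Q) = 0.3471.
C_P = 0.3471·C_{A0}·X = 0.3471×3.61×0.899 = 1.13 mol·L⁻¹.

1.13 mol·L⁻¹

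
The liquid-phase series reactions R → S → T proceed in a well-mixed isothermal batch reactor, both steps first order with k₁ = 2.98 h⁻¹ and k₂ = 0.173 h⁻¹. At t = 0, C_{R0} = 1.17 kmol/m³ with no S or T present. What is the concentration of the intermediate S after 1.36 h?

The intermediate concentration in a first-order A→B→C sequence is C_S = k₁C_{R0}(e^(−k₁t) − e^(−k₂t))/(k₂−k₁).
e^(−k₁t) = e^(−2.98×1.36) = e^(−4.053) = 0.01737; e^(−k₂t) = e^(−0.2353) = 0.7903.
C_S = 2.98×1.17/(0.173−2.98) × (0.01737−0.7903) = (-1.242)×(-0.7730) = 0.9601 kmol/m³.

0.960 kmol/m³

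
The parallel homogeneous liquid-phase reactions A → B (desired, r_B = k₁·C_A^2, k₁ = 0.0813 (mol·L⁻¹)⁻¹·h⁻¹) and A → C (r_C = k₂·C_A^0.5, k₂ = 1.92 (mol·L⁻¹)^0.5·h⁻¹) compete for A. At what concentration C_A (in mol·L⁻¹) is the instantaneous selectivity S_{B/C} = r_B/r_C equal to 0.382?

4.33 mol·L⁻¹

S_{B/C} = (k₁/k₂)·C_A^1.5 ⇒ C_A = (S·k₂/k₁)^(1/1.5).
= (0.382×1.92/0.0813)^(0.6667) = (9.021)^(0.6667) = 4.33 mol·L⁻¹.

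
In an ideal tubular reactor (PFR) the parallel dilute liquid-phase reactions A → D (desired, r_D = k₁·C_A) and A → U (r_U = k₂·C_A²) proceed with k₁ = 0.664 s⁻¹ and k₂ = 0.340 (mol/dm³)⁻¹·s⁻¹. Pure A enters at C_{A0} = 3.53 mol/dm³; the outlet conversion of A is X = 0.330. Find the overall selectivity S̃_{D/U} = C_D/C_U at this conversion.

0.668

C_A = C_{A0}(1−X) = 2.365 mol/dm³.
Along a PFR/batch, dC_D/dC_A = −r_D/(r_D+r_U) = −k₁/(k₁+k₂·C_A).
Integrating from C_{A0} to C_A: C_D = (0.664/0.340)·ln[(0.664+0.340·3.53)/(0.664+0.340·2.37)] = 1.953·ln(1.864/1.468) = 0.4664 mol/dm³.
C_U = (C_{A0}−C_A)−C_D = 0.6985 mol/dm³; S̃_{D/U} = 0.4664/0.6985 = 0.668.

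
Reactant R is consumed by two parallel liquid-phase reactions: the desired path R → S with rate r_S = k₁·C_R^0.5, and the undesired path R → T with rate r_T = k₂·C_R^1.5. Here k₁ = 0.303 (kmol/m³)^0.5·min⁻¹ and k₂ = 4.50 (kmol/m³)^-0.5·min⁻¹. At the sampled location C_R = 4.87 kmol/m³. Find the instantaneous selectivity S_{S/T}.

0.0138

S_{S/T} = r_S/r_T = (k₁·C_R^0.5)/(k₂·C_R^1.5) = (k₁/k₂)·C_R⁻¹.
= (0.303×4.870^0.5) / (4.50×4.870^1.5) = 0.6687/48.36 = 0.0138.
The undesired path is higher order in R, so low C_R (CSTR or dilute feed) favours S.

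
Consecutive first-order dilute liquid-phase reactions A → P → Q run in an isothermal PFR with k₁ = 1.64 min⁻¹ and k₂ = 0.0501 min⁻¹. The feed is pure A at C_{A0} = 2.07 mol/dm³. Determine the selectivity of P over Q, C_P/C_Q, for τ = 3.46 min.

6.51

The intermediate concentration in a first-order A→B→C sequence is C_P = k₁C_{A0}(e^(−k₁τ) − e^(−k₂τ))/(k₂−k₁).
e^(−k₁τ) = e^(−1.64×3.46) = e^(−5.674) = 0.003433; e^(−k₂τ) = e^(−0.1733) = 0.8408.
C_P = 1.64×2.07/(0.0501−1.64) × (0.003433−0.8408) = (-2.135)×(-0.8374) = 1.788 mol/dm³.
C_A = C_{A0}e^(−k₁τ) = 0.007106 mol/dm³, so C_Q = C_{A0}−C_A−C_P = 0.2748 mol/dm³; C_P/C_Q = 6.51.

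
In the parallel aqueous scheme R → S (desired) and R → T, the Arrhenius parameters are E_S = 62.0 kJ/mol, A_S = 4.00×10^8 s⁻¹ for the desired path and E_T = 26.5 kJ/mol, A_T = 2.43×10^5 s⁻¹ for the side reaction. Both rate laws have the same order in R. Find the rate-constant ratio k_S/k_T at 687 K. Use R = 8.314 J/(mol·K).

With equal orders, S_{S/T} = k_S/k_T = (A_S/A_T)·exp[(E_T−E_S)/(RT)].
(E_T−E_S)/(RT) = (26.5−62.0)×10³/(8.314×687) = -35500/5712 = -6.215.
k_S/k_T = (4.00×10^8/2.43×10^5)·exp(-6.215) = 1646 × 0.001999 = 3.29.
Since E_S > E_T, raising the temperature improves selectivity toward S.

3.29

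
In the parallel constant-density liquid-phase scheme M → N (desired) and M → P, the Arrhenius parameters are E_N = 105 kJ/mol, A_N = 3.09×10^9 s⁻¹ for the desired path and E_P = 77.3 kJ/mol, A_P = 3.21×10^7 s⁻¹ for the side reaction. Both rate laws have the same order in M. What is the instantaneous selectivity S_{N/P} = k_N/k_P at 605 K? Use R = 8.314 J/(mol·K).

0.391

With equal orders, S_{N/P} = k_N/k_P = (A_N/A_P)·exp[(E_P−E_N)/(RT)].
(E_P−E_N)/(RT) = (77.3−105)×10³/(8.314×605) = -27700/5030 = -5.507.
k_N/k_P = (3.09×10^9/3.21×10^7)·exp(-5.507) = 96.26 × 0.004058 = 0.391.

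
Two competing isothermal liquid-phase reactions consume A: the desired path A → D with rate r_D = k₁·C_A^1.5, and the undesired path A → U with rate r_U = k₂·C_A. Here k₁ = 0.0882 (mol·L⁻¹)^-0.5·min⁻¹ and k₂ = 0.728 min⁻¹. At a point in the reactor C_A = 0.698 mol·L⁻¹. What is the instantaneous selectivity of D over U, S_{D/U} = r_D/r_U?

S_{D/U} = r_D/r_U = (k₁·C_A^1.5)/(k₂·C_A) = (k₁/k₂)·C_A^0.5.
= (0.0882×0.6980^1.5) / (0.728×0.6980) = 0.05143/0.5081 = 0.101.
Since the desired path is higher order in A, keeping C_A high (PFR or concentrated feed) favours D.

0.101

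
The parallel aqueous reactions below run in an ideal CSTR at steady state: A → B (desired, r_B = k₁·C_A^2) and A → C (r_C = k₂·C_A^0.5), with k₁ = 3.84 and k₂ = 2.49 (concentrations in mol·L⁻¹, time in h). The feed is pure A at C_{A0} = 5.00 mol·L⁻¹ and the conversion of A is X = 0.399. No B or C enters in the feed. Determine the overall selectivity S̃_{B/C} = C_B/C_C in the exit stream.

8.03

Exit C_A = C_{A0}(1−X) = 5.00×0.601 = 3.005 mol·L⁻¹.
A CSTR operates uniformly at the exit composition, giving r_B = 34.68 and r_C = 4.316 (each k·C_A^n at C_A = 3.005).
Overall selectivity = C_B/C_C = r_Bτ/(r_Cτ) = r_B/r_C = 8.03.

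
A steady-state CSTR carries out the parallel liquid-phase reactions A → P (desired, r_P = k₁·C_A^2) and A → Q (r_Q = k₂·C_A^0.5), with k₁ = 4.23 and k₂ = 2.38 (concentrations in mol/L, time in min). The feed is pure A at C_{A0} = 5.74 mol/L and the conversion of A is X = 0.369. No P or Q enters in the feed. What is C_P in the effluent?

Exit C_A = C_{A0}(1−X) = 5.74×0.631 = 3.622 mol/L.
A CSTR operates uniformly at the exit composition, giving r_P = 55.49 and r_Q = 4.529 (each k·C_A^n at C_A = 3.622).
Fraction of consumed A going to P: r_P/(r_P+r_Q) = 0.9245.
C_P = 0.9245·C_{A0}·X = 0.9245×5.74×0.369 = 1.96 mol/L.

1.96 mol/L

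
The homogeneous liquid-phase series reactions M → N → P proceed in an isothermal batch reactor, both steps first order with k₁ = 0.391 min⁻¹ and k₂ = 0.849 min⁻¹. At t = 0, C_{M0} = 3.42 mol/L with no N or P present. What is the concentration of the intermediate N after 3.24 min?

For first-order series with pure M initially, C_N(t) = k₁C_{M0}/(k₂−k₁)·(e^(−k₁t) − e^(−k₂t)).
e^(−k₁t) = e^(−0.391×3.24) = e^(−1.267) = 0.2817; e^(−k₂t) = e^(−2.751) = 0.06388.
C_N = 0.391×3.42/(0.849−0.391) × (0.2817−0.06388) = 2.920×0.2178 = 0.6360 mol/L.

0.636 mol/L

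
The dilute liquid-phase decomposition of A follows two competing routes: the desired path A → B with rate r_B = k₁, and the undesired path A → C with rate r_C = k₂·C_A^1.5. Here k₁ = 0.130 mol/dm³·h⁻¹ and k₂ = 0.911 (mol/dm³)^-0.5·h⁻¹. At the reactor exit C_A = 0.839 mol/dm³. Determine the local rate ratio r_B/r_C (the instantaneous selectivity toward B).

0.186

S_{B/C} = r_B/r_C = (k₁)/(k₂·C_A^1.5) = (k₁/k₂)·C_A^-1.5.
= (0.130) / (0.911×0.8390^1.5) = 0.1300/0.7001 = 0.186.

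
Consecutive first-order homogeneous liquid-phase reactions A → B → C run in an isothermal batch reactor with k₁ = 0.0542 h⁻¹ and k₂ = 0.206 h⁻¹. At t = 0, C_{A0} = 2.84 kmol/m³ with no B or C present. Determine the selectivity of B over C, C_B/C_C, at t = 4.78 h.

Solving the coupled first-order balances gives C_B(t) = [k₁/(k₂−k₁)]·C_{A0}·(e^(−k₁t) − e^(−k₂t)).
e^(−k₁t) = e^(−0.0542×4.78) = e^(−0.2591) = 0.7718; e^(−k₂t) = e^(−0.9847) = 0.3736.
C_B = 0.0542×2.84/(0.206−0.0542) × (0.7718−0.3736) = 1.014×0.3982 = 0.4038 kmol/m³.
C_A = C_{A0}e^(−k₁t) = 2.192 kmol/m³, so C_C = C_{A0}−C_A−C_B = 0.2444 kmol/m³; C_B/C_C = 1.65.

1.65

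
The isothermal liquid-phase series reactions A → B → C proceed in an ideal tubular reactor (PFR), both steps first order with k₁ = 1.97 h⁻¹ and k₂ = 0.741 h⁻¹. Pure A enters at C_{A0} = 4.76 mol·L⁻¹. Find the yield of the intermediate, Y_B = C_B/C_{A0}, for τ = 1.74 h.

Solving the coupled first-order balances gives C_B(τ) = [k₁/(k₂−k₁)]·C_{A0}·(e^(−k₁τ) − e^(−k₂τ)).
e^(−k₁τ) = e^(−1.97×1.74) = e^(−3.428) = 0.03246; e^(−k₂τ) = e^(−1.289) = 0.2755.
C_B = 1.97×4.76/(0.741−1.97) × (0.03246−0.2755) = (-7.630)×(-0.2430) = 1.854 mol·L⁻¹.
Y_B = C_B/C_{A0} = 1.854/4.76 = 0.390.

0.390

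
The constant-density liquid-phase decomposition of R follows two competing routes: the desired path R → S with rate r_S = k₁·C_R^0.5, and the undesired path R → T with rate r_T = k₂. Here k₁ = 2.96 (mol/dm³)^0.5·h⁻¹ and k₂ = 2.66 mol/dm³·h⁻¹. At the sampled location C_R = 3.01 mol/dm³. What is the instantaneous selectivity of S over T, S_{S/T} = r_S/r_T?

S_{S/T} = r_S/r_T = (k₁·C_R^0.5)/(k₂) = (k₁/k₂)·C_R^0.5.
= (2.96×3.010^0.5) / (2.66) = 5.135/2.660 = 1.93.

1.93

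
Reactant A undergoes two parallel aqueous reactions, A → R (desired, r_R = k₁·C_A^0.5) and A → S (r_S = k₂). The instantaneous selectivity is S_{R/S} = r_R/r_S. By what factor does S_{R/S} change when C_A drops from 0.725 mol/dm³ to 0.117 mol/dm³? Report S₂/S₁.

0.402

S_{R/S} = (k₁/k₂)·C_A^0.5, so S₂/S₁ = (C_{A,2}/C_{A,1})^0.5.
= (0.117/0.725)^0.5 = (0.1614)^0.5 = 0.402.
Selectivity toward R falls as C_A falls — high-concentration operation is favoured.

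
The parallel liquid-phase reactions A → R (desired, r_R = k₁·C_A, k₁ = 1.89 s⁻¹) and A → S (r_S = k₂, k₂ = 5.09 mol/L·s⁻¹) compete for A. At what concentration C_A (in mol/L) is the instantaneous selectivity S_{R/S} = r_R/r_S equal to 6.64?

17.9 mol/L

S_{R/S} = (k₁/k₂)·C_A ⇒ C_A = S·k₂/k₁.
= 6.64×5.09/1.89 = 17.9 mol/L.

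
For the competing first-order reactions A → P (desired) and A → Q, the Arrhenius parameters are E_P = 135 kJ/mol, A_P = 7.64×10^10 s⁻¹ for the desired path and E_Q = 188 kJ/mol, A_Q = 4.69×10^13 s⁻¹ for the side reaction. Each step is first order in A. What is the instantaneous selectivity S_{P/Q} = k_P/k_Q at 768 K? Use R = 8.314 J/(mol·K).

6.56

k_P/k_Q = (A_P/A_Q)·exp[−(E_P−E_Q)/(RT)] = (A_P/A_Q)·exp[(E_Q−E_P)/(RT)].
(E_Q−E_P)/(RT) = (188−135)×10³/(8.314×768) = 53000/6385 = 8.301.
k_P/k_Q = (7.64×10^10/4.69×10^13)·exp(8.301) = 0.001629 × 4026 = 6.56.
Since E_P < E_Q, lowering the temperature improves selectivity toward P.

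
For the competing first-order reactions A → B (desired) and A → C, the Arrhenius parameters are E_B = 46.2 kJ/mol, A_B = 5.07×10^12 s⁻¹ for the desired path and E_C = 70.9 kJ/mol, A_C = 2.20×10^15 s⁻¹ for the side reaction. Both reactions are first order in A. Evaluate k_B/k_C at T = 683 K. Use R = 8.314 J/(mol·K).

Since both paths have the same order in A, the concentration cancels and S_{B/C} = k_B/k_C = (A_B/A_C)·exp[(E_C−E_B)/(RT)].
(E_C−E_B)/(RT) = (70.9−46.2)×10³/(8.314×683) = 24700/5678 = 4.350.
k_B/k_C = (5.07×10^12/2.20×10^15)·exp(4.350) = 0.002305 × 77.46 = 0.179.

0.179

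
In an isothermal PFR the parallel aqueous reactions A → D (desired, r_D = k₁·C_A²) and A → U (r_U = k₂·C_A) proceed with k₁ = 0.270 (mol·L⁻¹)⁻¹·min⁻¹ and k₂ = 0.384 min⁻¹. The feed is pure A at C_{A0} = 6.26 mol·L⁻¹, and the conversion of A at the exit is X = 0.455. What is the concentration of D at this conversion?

2.19 mol·L⁻¹

C_A = C_{A0}(1−X) = 3.412 mol·L⁻¹.
Along a PFR/batch, dC_U/dC_A = −r_U/(r_D+r_U) = −k₂/(k₂+k₁·C_A).
Integrating from C_{A0} to C_A: C_U = (0.384/0.270)·ln[(0.384+0.270·6.26)/(0.384+0.270·3.41)] = 1.422·ln(2.074/1.305) = 0.6588 mol·L⁻¹.
Then C_D = (C_{A0}−C_A) − C_U = 2.848 − 0.6588 = 2.189 mol·L⁻¹.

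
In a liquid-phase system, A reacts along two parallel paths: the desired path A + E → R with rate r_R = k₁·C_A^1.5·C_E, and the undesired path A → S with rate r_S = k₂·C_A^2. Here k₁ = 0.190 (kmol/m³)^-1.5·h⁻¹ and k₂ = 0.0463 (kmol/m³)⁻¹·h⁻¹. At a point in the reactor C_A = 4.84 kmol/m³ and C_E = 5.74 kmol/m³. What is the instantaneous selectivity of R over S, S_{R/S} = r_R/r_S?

10.7

S_{R/S} = r_R/r_S = (k₁·C_A^1.5·C_E)/(k₂·C_A^2) = (k₁/k₂)·C_A^-0.5·C_E.
= (0.190×4.840^1.5×5.740) / (0.0463×4.840^2) = 11.61/1.085 = 10.7.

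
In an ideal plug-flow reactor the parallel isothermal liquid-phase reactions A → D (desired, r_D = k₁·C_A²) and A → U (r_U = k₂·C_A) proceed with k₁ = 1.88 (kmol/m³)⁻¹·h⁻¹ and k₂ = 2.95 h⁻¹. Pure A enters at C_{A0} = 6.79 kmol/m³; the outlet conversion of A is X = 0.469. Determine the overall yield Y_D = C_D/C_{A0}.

0.358

C_A = C_{A0}(1−X) = 3.605 kmol/m³.
Along a PFR/batch, dC_U/dC_A = −r_U/(r_D+r_U) = −k₂/(k₂+k₁·C_A).
Integrating from C_{A0} to C_A: C_U = (2.95/1.88)·ln[(2.95+1.88·6.79)/(2.95+1.88·3.61)] = 1.569·ln(15.72/9.728) = 0.7525 kmol/m³.
Then C_D = (C_{A0}−C_A) − C_U = 3.185 − 0.7525 = 2.432 kmol/m³.
Y_D = C_D/C_{A0} = 2.432/6.79 = 0.358.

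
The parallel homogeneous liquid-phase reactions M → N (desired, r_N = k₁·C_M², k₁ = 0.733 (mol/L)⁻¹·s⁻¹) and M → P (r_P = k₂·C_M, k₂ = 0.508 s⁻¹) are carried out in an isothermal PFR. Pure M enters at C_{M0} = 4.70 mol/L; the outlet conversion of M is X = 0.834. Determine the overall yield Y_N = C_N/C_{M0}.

0.643

C_M = C_{M0}(1−X) = 0.7802 mol/L.
Along a PFR/batch, dC_P/dC_M = −r_P/(r_N+r_P) = −k₂/(k₂+k₁·C_M).
Integrating from C_{M0} to C_M: C_P = (0.508/0.733)·ln[(0.508+0.733·4.70)/(0.508+0.733·0.780)] = 0.6930·ln(3.953/1.080) = 0.8993 mol/L.
Then C_N = (C_{M0}−C_M) − C_P = 3.920 − 0.8993 = 3.020 mol/L.
Y_N = C_N/C_{M0} = 3.020/4.70 = 0.643.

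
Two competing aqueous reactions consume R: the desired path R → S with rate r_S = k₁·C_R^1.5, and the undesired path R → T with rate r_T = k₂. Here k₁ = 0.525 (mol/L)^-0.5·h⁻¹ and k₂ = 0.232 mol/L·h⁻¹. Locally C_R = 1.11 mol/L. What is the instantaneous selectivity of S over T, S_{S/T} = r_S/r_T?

S_{S/T} = r_S/r_T = (k₁·C_R^1.5)/(k₂) = (k₁/k₂)·C_R^1.5.
= (0.525×1.110^1.5) / (0.232) = 0.6140/0.2320 = 2.65.
Since the desired path is higher order in R, keeping C_R high (PFR or concentrated feed) favours S.

2.65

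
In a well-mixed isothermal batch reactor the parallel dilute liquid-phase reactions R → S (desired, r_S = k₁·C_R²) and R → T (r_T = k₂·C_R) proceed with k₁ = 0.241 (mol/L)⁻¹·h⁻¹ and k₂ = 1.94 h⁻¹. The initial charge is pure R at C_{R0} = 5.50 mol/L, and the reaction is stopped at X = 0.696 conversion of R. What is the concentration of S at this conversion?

C_R = C_{R0}(1−X) = 1.672 mol/L.
Along a PFR/batch, dC_T/dC_R = −r_T/(r_S+r_T) = −k₂/(k₂+k₁·C_R).
Integrating from C_{R0} to C_R: C_T = (1.94/0.241)·ln[(1.94+0.241·5.50)/(1.94+0.241·1.67)] = 8.050·ln(3.265/2.343) = 2.673 mol/L.
Then C_S = (C_{R0}−C_R) − C_T = 3.828 − 2.673 = 1.155 mol/L.

1.16 mol/L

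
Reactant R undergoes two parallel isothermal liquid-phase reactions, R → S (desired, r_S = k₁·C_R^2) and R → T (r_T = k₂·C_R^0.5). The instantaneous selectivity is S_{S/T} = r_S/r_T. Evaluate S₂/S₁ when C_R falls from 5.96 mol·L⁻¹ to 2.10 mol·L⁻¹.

S_{S/T} = (k₁/k₂)·C_R^1.5, so S₂/S₁ = (C_{R,2}/C_{R,1})^1.5.
= (2.10/5.96)^1.5 = (0.3523)^1.5 = 0.209.
Selectivity toward S falls as C_R falls — high-concentration operation is favoured.

0.209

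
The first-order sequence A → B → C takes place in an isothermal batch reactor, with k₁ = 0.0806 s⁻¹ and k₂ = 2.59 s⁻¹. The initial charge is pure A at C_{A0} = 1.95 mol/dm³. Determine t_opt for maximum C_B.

1.38 s

For first-order series the maximum of C_B occurs at t_opt = ln(k₂/k₁)/(k₂−k₁).
= ln(2.59/0.0806)/(2.59−0.0806) = ln(32.13)/2.509 = 3.470/2.509 = 1.38 s.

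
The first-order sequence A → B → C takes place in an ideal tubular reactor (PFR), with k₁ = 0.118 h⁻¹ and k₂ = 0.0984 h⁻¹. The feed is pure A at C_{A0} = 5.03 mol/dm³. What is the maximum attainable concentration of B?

At the optimum, C_{B,max}/C_{A0} = (k₁/k₂)^[k₂/(k₂−k₁)].
= (0.118/0.0984)^(0.0984/(0.0984−0.118)) = (1.199)^(-5.020) = 0.4017.
C_{B,max} = 0.4017×5.03 = 2.02 mol/dm³.

2.02 mol/dm³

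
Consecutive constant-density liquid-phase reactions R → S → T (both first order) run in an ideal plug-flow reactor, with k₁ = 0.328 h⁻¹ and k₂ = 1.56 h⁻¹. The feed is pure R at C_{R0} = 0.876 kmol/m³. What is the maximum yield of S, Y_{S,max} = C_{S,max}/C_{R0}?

At the optimum, C_{S,max}/C_{R0} = (k₁/k₂)^[k₂/(k₂−k₁)].
= (0.328/1.56)^(1.56/(1.56−0.328)) = (0.2103)^(1.266) = 0.1388.

0.139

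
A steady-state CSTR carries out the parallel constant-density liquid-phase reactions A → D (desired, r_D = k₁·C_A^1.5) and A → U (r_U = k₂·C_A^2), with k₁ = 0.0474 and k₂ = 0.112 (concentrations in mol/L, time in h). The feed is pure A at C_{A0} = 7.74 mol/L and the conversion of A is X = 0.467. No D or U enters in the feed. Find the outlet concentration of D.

Exit C_A = C_{A0}(1−X) = 7.74×0.533 = 4.125 mol/L.
In a CSTR the entire volume is at exit conditions, so r_D = 0.0474×4.125^1.5 = 0.3972 and r_U = 0.112×4.125^2 = 1.906.
Fraction of consumed A going to D: r_D/(r_D+r_U) = 0.1724.
C_D = 0.1724·C_{A0}·X = 0.1724×7.74×0.467 = 0.623 mol/L.

0.623 mol/L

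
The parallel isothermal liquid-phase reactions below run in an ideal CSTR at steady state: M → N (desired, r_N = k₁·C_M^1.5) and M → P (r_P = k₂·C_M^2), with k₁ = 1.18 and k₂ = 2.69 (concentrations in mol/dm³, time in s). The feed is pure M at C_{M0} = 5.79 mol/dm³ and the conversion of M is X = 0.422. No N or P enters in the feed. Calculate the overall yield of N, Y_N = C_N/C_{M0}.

Exit C_M = C_{M0}(1−X) = 5.79×0.578 = 3.347 mol/dm³.
A CSTR operates uniformly at the exit composition, giving r_N = 7.224 and r_P = 30.13 (each k·C_M^n at C_M = 3.347).
Fraction of consumed M going to N: r_N/(r_N+r_P) = 0.1934.
C_N = 0.1934·C_{M0}·X = 0.1934×5.79×0.422 = 0.473 mol/dm³; Y_N = C_N/C_{M0} = 0.0816.

0.0816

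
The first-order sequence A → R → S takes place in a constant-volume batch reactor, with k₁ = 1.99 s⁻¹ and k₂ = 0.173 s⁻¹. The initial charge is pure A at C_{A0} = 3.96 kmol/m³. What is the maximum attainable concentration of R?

3.14 kmol/m³

Evaluating C_R at t_opt = ln(k₂/k₁)/(k₂−k₁) gives C_{R,max}/C_{A0} = (k₁/k₂)^[k₂/(k₂−k₁)].
= (1.99/0.173)^(0.173/(0.173−1.99)) = (11.50)^(-0.09521) = 0.7925.
C_{R,max} = 0.7925×3.96 = 3.14 kmol/m³.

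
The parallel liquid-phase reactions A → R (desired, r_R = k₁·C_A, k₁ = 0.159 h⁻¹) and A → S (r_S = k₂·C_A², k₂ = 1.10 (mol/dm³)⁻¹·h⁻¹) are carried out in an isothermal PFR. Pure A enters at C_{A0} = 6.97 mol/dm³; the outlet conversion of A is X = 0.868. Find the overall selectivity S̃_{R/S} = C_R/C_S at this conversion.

C_A = C_{A0}(1−X) = 0.9200 mol/dm³.
Along a PFR/batch, dC_R/dC_A = −r_R/(r_R+r_S) = −k₁/(k₁+k₂·C_A).
Integrating from C_{A0} to C_A: C_R = (0.159/1.10)·ln[(0.159+1.10·6.97)/(0.159+1.10·0.920)] = 0.1445·ln(7.826/1.171) = 0.2746 mol/dm³.
C_S = (C_{A0}−C_A)−C_R = 5.775 mol/dm³; S̃_{R/S} = 0.2746/5.775 = 0.0475.

0.0475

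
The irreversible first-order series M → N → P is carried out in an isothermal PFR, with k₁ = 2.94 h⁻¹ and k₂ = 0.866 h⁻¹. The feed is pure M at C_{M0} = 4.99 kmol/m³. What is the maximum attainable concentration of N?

At the optimum, C_{N,max}/C_{M0} = (k₁/k₂)^[k₂/(k₂−k₁)].
= (2.94/0.866)^(0.866/(0.866−2.94)) = (3.395)^(-0.4176) = 0.6003.
C_{N,max} = 0.6003×4.99 = 3.00 kmol/m³.

3.00 kmol/m³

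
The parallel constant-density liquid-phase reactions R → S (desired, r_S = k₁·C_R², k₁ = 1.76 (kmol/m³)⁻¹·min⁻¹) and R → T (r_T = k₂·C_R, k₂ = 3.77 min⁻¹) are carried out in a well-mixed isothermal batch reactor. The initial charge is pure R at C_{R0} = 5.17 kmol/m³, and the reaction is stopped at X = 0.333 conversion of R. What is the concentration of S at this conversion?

1.15 kmol/m³

C_R = C_{R0}(1−X) = 3.448 kmol/m³.
Along a PFR/batch, dC_T/dC_R = −r_T/(r_S+r_T) = −k₂/(k₂+k₁·C_R).
Integrating from C_{R0} to C_R: C_T = (3.77/1.76)·ln[(3.77+1.76·5.17)/(3.77+1.76·3.45)] = 2.142·ln(12.87/9.839) = 0.5751 kmol/m³.
Then C_S = (C_{R0}−C_R) − C_T = 1.722 − 0.5751 = 1.147 kmol/m³.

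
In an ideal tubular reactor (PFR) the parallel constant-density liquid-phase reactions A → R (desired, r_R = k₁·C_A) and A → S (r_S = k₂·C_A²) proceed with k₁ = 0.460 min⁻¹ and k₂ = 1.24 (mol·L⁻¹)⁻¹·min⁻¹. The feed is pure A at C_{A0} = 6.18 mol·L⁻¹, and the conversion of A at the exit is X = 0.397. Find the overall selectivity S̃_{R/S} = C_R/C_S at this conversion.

C_A = C_{A0}(1−X) = 3.727 mol·L⁻¹.
Along a PFR/batch, dC_R/dC_A = −r_R/(r_R+r_S) = −k₁/(k₁+k₂·C_A).
Integrating from C_{A0} to C_A: C_R = (0.460/1.24)·ln[(0.460+1.24·6.18)/(0.460+1.24·3.73)] = 0.3710·ln(8.123/5.081) = 0.1741 mol·L⁻¹.
C_S = (C_{A0}−C_A)−C_R = 2.279 mol·L⁻¹; S̃_{R/S} = 0.1741/2.279 = 0.0764.

0.0764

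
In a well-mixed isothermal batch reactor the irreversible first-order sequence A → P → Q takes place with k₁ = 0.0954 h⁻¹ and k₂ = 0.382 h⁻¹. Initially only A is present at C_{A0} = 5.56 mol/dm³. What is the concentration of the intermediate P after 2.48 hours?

0.743 mol/dm³

Solving the coupled first-order balances gives C_P(t) = [k₁/(k₂−k₁)]·C_{A0}·(e^(−k₁t) − e^(−k₂t)).
e^(−k₁t) = e^(−0.0954×2.48) = e^(−0.2366) = 0.7893; e^(−k₂t) = e^(−0.9474) = 0.3878.
C_P = 0.0954×5.56/(0.382−0.0954) × (0.7893−0.3878) = 1.851×0.4015 = 0.7432 mol/dm³.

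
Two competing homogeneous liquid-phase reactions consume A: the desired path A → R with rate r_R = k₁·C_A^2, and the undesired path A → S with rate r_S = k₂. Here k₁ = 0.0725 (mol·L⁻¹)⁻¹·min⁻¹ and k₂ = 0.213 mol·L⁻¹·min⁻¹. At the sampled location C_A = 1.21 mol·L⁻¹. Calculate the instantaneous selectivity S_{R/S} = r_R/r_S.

S_{R/S} = r_R/r_S = (k₁·C_A^2)/(k₂) = (k₁/k₂)·C_A^2.
= (0.0725×1.210^2) / (0.213) = 0.1061/0.2130 = 0.498.
Since the desired path is higher order in A, keeping C_A high (PFR or concentrated feed) favours R.

0.498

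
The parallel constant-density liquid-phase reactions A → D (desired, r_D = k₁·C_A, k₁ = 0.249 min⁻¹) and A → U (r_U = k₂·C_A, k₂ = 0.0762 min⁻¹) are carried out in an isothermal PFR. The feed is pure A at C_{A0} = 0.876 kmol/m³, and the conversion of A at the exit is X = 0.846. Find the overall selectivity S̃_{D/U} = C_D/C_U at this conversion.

3.27

C_A = C_{A0}(1−X) = 0.1349 kmol/m³.
Both paths are first order in A, so the instantaneous fraction to D is constant: dC_D/d(−C_A) = k₁/(k₁+k₂) = 0.7657.
C_D = 0.7657·(C_{A0}−C_A) = 0.7657×0.7411 = 0.567 kmol/m³.
C_U = (C_{A0}−C_A)−C_D = 0.1737 kmol/m³; S̃_{D/U} = 0.5674/0.1737 = 3.27.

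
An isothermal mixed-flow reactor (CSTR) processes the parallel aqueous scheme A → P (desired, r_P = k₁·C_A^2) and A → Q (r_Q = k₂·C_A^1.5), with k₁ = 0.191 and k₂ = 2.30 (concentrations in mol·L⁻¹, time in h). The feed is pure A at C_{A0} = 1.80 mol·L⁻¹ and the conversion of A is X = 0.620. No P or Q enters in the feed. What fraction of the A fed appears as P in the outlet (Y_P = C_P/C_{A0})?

0.0398

Exit C_A = C_{A0}(1−X) = 1.80×0.380 = 0.6840 mol·L⁻¹.
A CSTR operates uniformly at the exit composition, giving r_P = 0.08936 and r_Q = 1.301 (each k·C_A^n at C_A = 0.6840).
Fraction of consumed A going to P: r_P/(r_P+r_Q) = 0.06427.
C_P = 0.06427·C_{A0}·X = 0.06427×1.80×0.620 = 0.0717 mol·L⁻¹; Y_P = C_P/C_{A0} = 0.0398.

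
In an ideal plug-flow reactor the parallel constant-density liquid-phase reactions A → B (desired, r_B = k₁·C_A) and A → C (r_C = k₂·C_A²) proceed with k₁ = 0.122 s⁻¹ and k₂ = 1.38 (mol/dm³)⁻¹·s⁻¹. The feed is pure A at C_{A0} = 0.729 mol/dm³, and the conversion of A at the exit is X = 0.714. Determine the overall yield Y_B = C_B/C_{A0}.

C_A = C_{A0}(1−X) = 0.2085 mol/dm³.
Along a PFR/batch, dC_B/dC_A = −r_B/(r_B+r_C) = −k₁/(k₁+k₂·C_A).
Integrating from C_{A0} to C_A: C_B = (0.122/1.38)·ln[(0.122+1.38·0.729)/(0.122+1.38·0.208)] = 0.08841·ln(1.128/0.4097) = 0.08953 mol/dm³.
Y_B = C_B/C_{A0} = 0.08953/0.729 = 0.123.

0.123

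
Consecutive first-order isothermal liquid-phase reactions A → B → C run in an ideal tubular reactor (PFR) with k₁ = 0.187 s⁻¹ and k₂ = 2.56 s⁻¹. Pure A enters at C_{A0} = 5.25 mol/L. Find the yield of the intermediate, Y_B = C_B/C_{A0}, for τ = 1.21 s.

For first-order series with pure A initially, C_B(τ) = k₁C_{A0}/(k₂−k₁)·(e^(−k₁τ) − e^(−k₂τ)).
e^(−k₁τ) = e^(−0.187×1.21) = e^(−0.2263) = 0.7975; e^(−k₂τ) = e^(−3.098) = 0.04516.
C_B = 0.187×5.25/(2.56−0.187) × (0.7975−0.04516) = 0.4137×0.7523 = 0.3113 mol/L.
Y_B = C_B/C_{A0} = 0.3113/5.25 = 0.0593.

0.0593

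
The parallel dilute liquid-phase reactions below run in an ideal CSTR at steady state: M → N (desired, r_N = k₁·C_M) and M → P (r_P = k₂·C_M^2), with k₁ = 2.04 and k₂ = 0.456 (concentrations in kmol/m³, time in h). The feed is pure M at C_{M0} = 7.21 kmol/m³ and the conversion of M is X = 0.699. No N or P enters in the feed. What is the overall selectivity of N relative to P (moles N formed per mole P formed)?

Exit C_M = C_{M0}(1−X) = 7.21×0.301 = 2.170 kmol/m³.
Rates in a CSTR are evaluated at the outlet concentration: r_N = 2.04×2.170 = 4.427, r_P = 0.456×2.170^2 = 2.148.
Overall selectivity = C_N/C_P = r_Nτ/(r_Pτ) = r_N/r_P = 2.06.

2.06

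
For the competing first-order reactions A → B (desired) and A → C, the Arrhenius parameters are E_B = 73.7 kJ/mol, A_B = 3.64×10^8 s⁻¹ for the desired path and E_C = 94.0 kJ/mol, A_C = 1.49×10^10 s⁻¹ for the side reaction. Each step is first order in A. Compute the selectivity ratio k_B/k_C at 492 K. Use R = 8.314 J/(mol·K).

3.49

Since both paths have the same order in A, the concentration cancels and S_{B/C} = k_B/k_C = (A_B/A_C)·exp[(E_C−E_B)/(RT)].
(E_C−E_B)/(RT) = (94.0−73.7)×10³/(8.314×492) = 20300/4090 = 4.963.
k_B/k_C = (3.64×10^8/1.49×10^10)·exp(4.963) = 0.02443 × 143.0 = 3.49.
Since E_B < E_C, lowering the temperature improves selectivity toward B.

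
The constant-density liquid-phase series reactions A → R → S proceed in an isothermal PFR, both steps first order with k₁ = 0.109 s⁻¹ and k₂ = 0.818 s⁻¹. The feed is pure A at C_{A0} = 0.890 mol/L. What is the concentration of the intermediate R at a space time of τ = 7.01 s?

The intermediate concentration in a first-order A→B→C sequence is C_R = k₁C_{A0}(e^(−k₁τ) − e^(−k₂τ))/(k₂−k₁).
e^(−k₁τ) = e^(−0.109×7.01) = e^(−0.7641) = 0.4658; e^(−k₂τ) = e^(−5.734) = 0.003234.
C_R = 0.109×0.890/(0.818−0.109) × (0.4658−0.003234) = 0.1368×0.4625 = 0.06329 mol/L.

0.0633 mol/L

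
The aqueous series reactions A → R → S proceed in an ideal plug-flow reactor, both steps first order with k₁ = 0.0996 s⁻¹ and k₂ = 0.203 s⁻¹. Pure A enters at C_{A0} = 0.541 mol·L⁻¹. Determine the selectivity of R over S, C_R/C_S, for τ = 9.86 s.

The intermediate concentration in a first-order A→B→C sequence is C_R = k₁C_{A0}(e^(−k₁τ) − e^(−k₂τ))/(k₂−k₁).
e^(−k₁τ) = e^(−0.0996×9.86) = e^(−0.9821) = 0.3745; e^(−k₂τ) = e^(−2.002) = 0.1351.
C_R = 0.0996×0.541/(0.203−0.0996) × (0.3745−0.1351) = 0.5211×0.2394 = 0.1248 mol·L⁻¹.
C_A = C_{A0}e^(−k₁τ) = 0.2026 mol·L⁻¹, so C_S = C_{A0}−C_A−C_R = 0.2136 mol·L⁻¹; C_R/C_S = 0.584.

0.584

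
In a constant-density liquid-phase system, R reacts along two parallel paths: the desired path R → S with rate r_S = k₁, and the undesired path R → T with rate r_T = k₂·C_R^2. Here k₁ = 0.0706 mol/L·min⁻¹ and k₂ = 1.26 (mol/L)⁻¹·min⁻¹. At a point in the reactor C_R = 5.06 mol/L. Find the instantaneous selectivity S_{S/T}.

S_{S/T} = r_S/r_T = (k₁)/(k₂·C_R^2) = (k₁/k₂)·C_R^-2.
= (0.0706) / (1.26×5.060^2) = 0.07060/32.26 = 0.00219.
The undesired path is higher order in R, so low C_R (CSTR or dilute feed) favours S.

0.00219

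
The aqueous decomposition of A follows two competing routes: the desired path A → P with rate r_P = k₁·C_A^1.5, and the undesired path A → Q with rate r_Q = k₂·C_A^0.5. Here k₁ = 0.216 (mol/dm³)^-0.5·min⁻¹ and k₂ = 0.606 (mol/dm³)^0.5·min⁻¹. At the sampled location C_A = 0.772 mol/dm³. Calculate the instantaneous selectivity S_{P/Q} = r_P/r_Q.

S_{P/Q} = r_P/r_Q = (k₁·C_A^1.5)/(k₂·C_A^0.5) = (k₁/k₂)·C_A.
= (0.216×0.7720^1.5) / (0.606×0.7720^0.5) = 0.1465/0.5325 = 0.275.
Since the desired path is higher order in A, keeping C_A high (PFR or concentrated feed) favours P.

0.275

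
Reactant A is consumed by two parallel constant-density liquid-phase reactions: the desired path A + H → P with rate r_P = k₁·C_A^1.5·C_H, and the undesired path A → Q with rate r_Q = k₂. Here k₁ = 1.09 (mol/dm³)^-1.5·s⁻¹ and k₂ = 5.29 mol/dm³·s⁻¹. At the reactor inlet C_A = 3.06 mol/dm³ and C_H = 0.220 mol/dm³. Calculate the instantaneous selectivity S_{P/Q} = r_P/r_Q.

S_{P/Q} = r_P/r_Q = (k₁·C_A^1.5·C_H)/(k₂) = (k₁/k₂)·C_A^1.5·C_H.
= (1.09×3.060^1.5×0.2200) / (5.29) = 1.284/5.290 = 0.243.

0.243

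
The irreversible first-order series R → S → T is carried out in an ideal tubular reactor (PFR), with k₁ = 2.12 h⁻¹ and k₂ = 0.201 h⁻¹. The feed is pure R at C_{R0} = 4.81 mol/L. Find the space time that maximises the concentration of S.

1.23 h

For first-order series the maximum of C_S occurs at τ_opt = ln(k₂/k₁)/(k₂−k₁).
= ln(0.201/2.12)/(0.201−2.12) = ln(0.09481)/-1.919 = -2.356/-1.919 = 1.23 h.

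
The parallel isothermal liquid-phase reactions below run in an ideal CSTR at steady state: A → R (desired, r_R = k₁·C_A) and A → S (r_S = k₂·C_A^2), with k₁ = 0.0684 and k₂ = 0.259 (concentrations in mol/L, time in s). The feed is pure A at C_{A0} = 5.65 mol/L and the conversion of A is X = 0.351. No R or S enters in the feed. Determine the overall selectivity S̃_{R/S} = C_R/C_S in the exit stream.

Exit C_A = C_{A0}(1−X) = 5.65×0.649 = 3.667 mol/L.
In a CSTR the entire volume is at exit conditions, so r_R = 0.0684×3.667 = 0.2508 and r_S = 0.259×3.667^2 = 3.482.
Overall selectivity = C_R/C_S = r_Rτ/(r_Sτ) = r_R/r_S = 0.0720.

0.0720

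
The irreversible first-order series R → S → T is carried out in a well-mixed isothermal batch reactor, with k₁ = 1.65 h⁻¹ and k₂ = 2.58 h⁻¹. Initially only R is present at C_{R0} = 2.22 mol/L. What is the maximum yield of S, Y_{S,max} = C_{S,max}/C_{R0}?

For a first-order series the maximum intermediate yield is C_{S,max}/C_{R0} = (k₁/k₂)^[k₂/(k₂−k₁)].
= (1.65/2.58)^(2.58/(2.58−1.65)) = (0.6395)^(2.774) = 0.2894.

0.289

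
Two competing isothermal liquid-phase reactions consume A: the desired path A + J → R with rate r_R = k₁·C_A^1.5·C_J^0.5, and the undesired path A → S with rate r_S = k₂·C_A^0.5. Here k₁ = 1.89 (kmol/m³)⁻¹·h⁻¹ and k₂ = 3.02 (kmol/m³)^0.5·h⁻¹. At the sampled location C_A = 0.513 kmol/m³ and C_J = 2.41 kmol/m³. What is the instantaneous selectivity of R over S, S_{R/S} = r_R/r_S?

0.498

S_{R/S} = r_R/r_S = (k₁·C_A^1.5·C_J^0.5)/(k₂·C_A^0.5) = (k₁/k₂)·C_A·C_J^0.5.
= (1.89×0.5130^1.5×2.410^0.5) / (3.02×0.5130^0.5) = 1.078/2.163 = 0.498.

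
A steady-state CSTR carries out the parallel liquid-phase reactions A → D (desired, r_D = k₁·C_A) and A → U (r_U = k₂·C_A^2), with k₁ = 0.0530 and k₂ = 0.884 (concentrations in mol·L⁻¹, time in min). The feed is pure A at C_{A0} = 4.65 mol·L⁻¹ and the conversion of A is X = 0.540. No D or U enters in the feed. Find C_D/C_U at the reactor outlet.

0.0280

Exit C_A = C_{A0}(1−X) = 4.65×0.460 = 2.139 mol·L⁻¹.
A CSTR operates uniformly at the exit composition, giving r_D = 0.1134 and r_U = 4.045 (each k·C_A^n at C_A = 2.139).
Overall selectivity = C_D/C_U = r_Dτ/(r_Uτ) = r_D/r_U = 0.0280.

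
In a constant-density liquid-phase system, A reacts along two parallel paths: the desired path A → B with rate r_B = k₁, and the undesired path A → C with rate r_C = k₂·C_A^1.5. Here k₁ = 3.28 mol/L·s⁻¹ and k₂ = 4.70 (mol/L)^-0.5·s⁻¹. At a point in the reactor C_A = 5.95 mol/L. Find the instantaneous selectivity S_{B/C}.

S_{B/C} = r_B/r_C = (k₁)/(k₂·C_A^1.5) = (k₁/k₂)·C_A^-1.5.
= (3.28) / (4.70×5.950^1.5) = 3.280/68.21 = 0.0481.

0.0481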